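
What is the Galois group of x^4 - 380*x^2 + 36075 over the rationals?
Gal(K/Q) = V_4 (Klein four-group, Z/2Z × Z/2Z)

f factors as (x^2 - 185)(x^2 - 195), so the splitting field is K = Q(sqrt(185), sqrt(195)). The elements 185, 195, 36075 are all non-squares in Q, so sqrt(185) and sqrt(195) generate independent quadratic extensions. Thus [K:Q] = 4 and Gal(K/Q) is generated by the two order-2 automorphisms sqrt(185) ↦ -sqrt(185) and sqrt(195) ↦ -sqrt(195), giving V_4.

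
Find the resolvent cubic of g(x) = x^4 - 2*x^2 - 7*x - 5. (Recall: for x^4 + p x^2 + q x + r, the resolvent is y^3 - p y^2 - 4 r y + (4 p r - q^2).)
h(y) = y^3 + 2*y^2 + 20*y - 9

Identify coefficients: p = -2, q = -7, r = -5.
Plug into h(y) = y^3 - p y^2 - 4 r y + (4 p r - q^2):
  h(y) = y^3 - (-2) y^2 - 4*(-5) y + (4*(-2)*(-5) - (-7)^2)
       = y^3 + (2) y^2 + (20) y + (-9).
Simplifying: h(y) = y^3 + 2*y^2 + 20*y - 9.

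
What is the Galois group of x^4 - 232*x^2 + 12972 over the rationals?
Gal(K/Q) = V_4 (Klein four-group, Z/2Z × Z/2Z)

f factors as (x^2 - 138)(x^2 - 94), so the splitting field is K = Q(sqrt(138), sqrt(94)). The elements 138, 94, 12972 are all non-squares in Q, so sqrt(138) and sqrt(94) generate independent quadratic extensions. Thus [K:Q] = 4 and Gal(K/Q) is generated by the two order-2 automorphisms sqrt(138) ↦ -sqrt(138) and sqrt(94) ↦ -sqrt(94), giving V_4.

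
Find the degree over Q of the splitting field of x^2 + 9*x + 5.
[K:Q] = 2

The discriminant of x^2 + (9)*x + (5) is b^2 - 4c = 81 - (20) = 61. Since 61 is not a perfect square in Q, the polynomial is irreducible over Q. Its two roots generate a degree-2 extension, so [K:Q] = 2.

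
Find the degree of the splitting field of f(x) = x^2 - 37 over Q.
[K:Q] = 2

The polynomial x^2 - 37 is irreducible over Q since 37 is not a perfect square. Its splitting field is Q(sqrt(37)), which has degree 2 over Q.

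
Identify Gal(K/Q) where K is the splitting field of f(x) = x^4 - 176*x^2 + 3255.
Gal(K/Q) = V_4 (Klein four-group, Z/2Z × Z/2Z)

f factors as (x^2 - 21)(x^2 - 155), so the splitting field is K = Q(sqrt(21), sqrt(155)). The elements 21, 155, 3255 are all non-squares in Q, so sqrt(21) and sqrt(155) generate independent quadratic extensions. Thus [K:Q] = 4 and Gal(K/Q) is generated by the two order-2 automorphisms sqrt(21) ↦ -sqrt(21) and sqrt(155) ↦ -sqrt(155), giving V_4.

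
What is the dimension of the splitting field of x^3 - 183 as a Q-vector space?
[K:Q] = 6

x^3 - 183 has one real root r = 183^(1/3) and two complex roots r*zeta_3, r*zeta_3^2 where zeta_3 = e^(2*pi*i/3). The splitting field is Q(r, zeta_3). [Q(r):Q] = 3 and [Q(zeta_3):Q] = 2 with gcd = 1, so [Q(r, zeta_3):Q] = 3 * 2 = 6.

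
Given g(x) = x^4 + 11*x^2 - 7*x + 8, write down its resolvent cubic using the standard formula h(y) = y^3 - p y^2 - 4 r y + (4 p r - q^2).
h(y) = y^3 - 11*y^2 - 32*y + 303

Identify coefficients: p = 11, q = -7, r = 8.
Plug into h(y) = y^3 - p y^2 - 4 r y + (4 p r - q^2):
  h(y) = y^3 - (11) y^2 - 4*(8) y + (4*(11)*(8) - (-7)^2)
       = y^3 + (-11) y^2 + (-32) y + (303).
Simplifying: h(y) = y^3 - 11*y^2 - 32*y + 303.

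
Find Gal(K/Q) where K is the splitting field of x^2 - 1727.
Gal(K/Q) = Z/2Z (cyclic of order 2)

x^2 - 1727 is irreducible over Q since 1727 is not a rational square. The splitting field Q(sqrt(1727)) has degree 2 over Q, and its unique nontrivial automorphism is sqrt(1727) ↦ -sqrt(1727). Hence Gal(Q(sqrt(1727))/Q) = Z/2Z.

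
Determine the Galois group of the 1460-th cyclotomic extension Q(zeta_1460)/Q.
|Gal(Q(zeta_1460)/Q)| = phi(1460) = 576; group ≅ (Z/1460Z)^* ≅ Z/2Z × Z/4Z × Z/72Z

The n-th cyclotomic polynomial Φ_1460(x) is the minimal polynomial of zeta_1460 over Q and has degree phi(1460) = 576. So Q(zeta_1460) is a degree-576 Galois extension with Galois group (Z/1460Z)^*. By CRT, (Z/1460Z)^* ≅ (Z/4Z)^* × (Z/5Z)^* × (Z/73Z)^*. Each prime-power unit group is (Z/4Z)^* ≅ Z/2Z; (Z/5Z)^* ≅ Z/4Z; (Z/73Z)^* ≅ Z/72Z. Hence Gal(Q(zeta_1460)/Q) ≅ Z/2Z × Z/4Z × Z/72Z.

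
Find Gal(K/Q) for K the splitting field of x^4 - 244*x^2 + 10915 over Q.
Gal(K/Q) = V_4 (Klein four-group, Z/2Z × Z/2Z)

f factors as (x^2 - 59)(x^2 - 185), so the splitting field is K = Q(sqrt(59), sqrt(185)). The elements 59, 185, 10915 are all non-squares in Q, so sqrt(59) and sqrt(185) generate independent quadratic extensions. Thus [K:Q] = 4 and Gal(K/Q) is generated by the two order-2 automorphisms sqrt(59) ↦ -sqrt(59) and sqrt(185) ↦ -sqrt(185), giving V_4.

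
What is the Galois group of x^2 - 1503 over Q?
Gal(K/Q) = Z/2Z (cyclic of order 2)

x^2 - 1503 is irreducible over Q since 1503 is not a rational square. The splitting field Q(sqrt(1503)) has degree 2 over Q, and its unique nontrivial automorphism is sqrt(1503) ↦ -sqrt(1503). Hence Gal(Q(sqrt(1503))/Q) = Z/2Z.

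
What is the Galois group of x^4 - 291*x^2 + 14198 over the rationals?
Gal(K/Q) = V_4 (Klein four-group, Z/2Z × Z/2Z)

f factors as (x^2 - 229)(x^2 - 62), so the splitting field is K = Q(sqrt(229), sqrt(62)). The elements 229, 62, 14198 are all non-squares in Q, so sqrt(229) and sqrt(62) generate independent quadratic extensions. Thus [K:Q] = 4 and Gal(K/Q) is generated by the two order-2 automorphisms sqrt(229) ↦ -sqrt(229) and sqrt(62) ↦ -sqrt(62), giving V_4.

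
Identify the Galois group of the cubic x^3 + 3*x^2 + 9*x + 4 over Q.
Gal(K/Q) = S_3 (symmetric group of order 6)

Compute the discriminant of x^3 + (3)*x^2 + (9)*x + (4): Δ = -1107. Since Δ is not a rational square, the Galois group is not contained in A_3; it must be the full S_3 (irreducibility of the cubic rules out anything smaller).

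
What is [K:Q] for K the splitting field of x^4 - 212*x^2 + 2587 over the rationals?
[K:Q] = 4

f factors as (x^2 - 13)(x^2 - 199); the splitting field is K = Q(sqrt(13), sqrt(199)). Since 13, 199, and 2587 are all non-squares in Q, the three subfields Q(sqrt(13)), Q(sqrt(199)), Q(sqrt(2587)) are distinct degree-2 extensions, so [K:Q] = 4 (Klein four Galois group).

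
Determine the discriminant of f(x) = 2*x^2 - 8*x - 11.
Δ = 152

For a quadratic a x^2 + b x + c the discriminant is Δ = b^2 - 4ac = (-8)^2 - 4*(2)*(-11) = 64 - (-88) = 152.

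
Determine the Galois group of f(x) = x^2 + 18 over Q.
Gal(K/Q) = Z/2Z (cyclic of order 2)

x^2 + 18 is irreducible over Q since -18 is not a rational square. The splitting field Q(sqrt(-18)) has degree 2 over Q, and its unique nontrivial automorphism is sqrt(-18) ↦ -sqrt(-18). Hence Gal(Q(sqrt(-18))/Q) = Z/2Z.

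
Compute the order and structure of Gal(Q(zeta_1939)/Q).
|Gal(Q(zeta_1939)/Q)| = phi(1939) = 1656; group ≅ (Z/1939Z)^* ≅ Z/6Z × Z/276Z

The n-th cyclotomic polynomial Φ_1939(x) is the minimal polynomial of zeta_1939 over Q and has degree phi(1939) = 1656. So Q(zeta_1939) is a degree-1656 Galois extension with Galois group (Z/1939Z)^*. By CRT, (Z/1939Z)^* ≅ (Z/7Z)^* × (Z/277Z)^*. Each prime-power unit group is (Z/7Z)^* ≅ Z/6Z; (Z/277Z)^* ≅ Z/276Z. Hence Gal(Q(zeta_1939)/Q) ≅ Z/6Z × Z/276Z.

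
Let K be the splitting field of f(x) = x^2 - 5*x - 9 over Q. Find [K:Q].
[K:Q] = 2

The discriminant of x^2 + (-5)*x + (-9) is b^2 - 4c = 25 - (-36) = 61. Since 61 is not a perfect square in Q, the polynomial is irreducible over Q. Its two roots generate a degree-2 extension, so [K:Q] = 2.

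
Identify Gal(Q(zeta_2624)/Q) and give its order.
|Gal(Q(zeta_2624)/Q)| = phi(2624) = 1280; group ≅ (Z/2624Z)^* ≅ Z/2Z × Z/16Z × Z/40Z

The n-th cyclotomic polynomial Φ_2624(x) is the minimal polynomial of zeta_2624 over Q and has degree phi(2624) = 1280. So Q(zeta_2624) is a degree-1280 Galois extension with Galois group (Z/2624Z)^*. By CRT, (Z/2624Z)^* ≅ (Z/64Z)^* × (Z/41Z)^*. Each prime-power unit group is (Z/64Z)^* ≅ Z/2Z × Z/16Z; (Z/41Z)^* ≅ Z/40Z. Hence Gal(Q(zeta_2624)/Q) ≅ Z/2Z × Z/16Z × Z/40Z.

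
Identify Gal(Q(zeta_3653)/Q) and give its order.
|Gal(Q(zeta_3653)/Q)| = phi(3653) = 3360; group ≅ (Z/3653Z)^* ≅ Z/12Z × Z/280Z

The n-th cyclotomic polynomial Φ_3653(x) is the minimal polynomial of zeta_3653 over Q and has degree phi(3653) = 3360. So Q(zeta_3653) is a degree-3360 Galois extension with Galois group (Z/3653Z)^*. By CRT, (Z/3653Z)^* ≅ (Z/13Z)^* × (Z/281Z)^*. Each prime-power unit group is (Z/13Z)^* ≅ Z/12Z; (Z/281Z)^* ≅ Z/280Z. Hence Gal(Q(zeta_3653)/Q) ≅ Z/12Z × Z/280Z.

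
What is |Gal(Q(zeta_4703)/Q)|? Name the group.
|Gal(Q(zeta_4703)/Q)| = phi(4703) = 4702; group ≅ (Z/4703Z)^* ≅ Z/4702Z

The n-th cyclotomic polynomial Φ_4703(x) is the minimal polynomial of zeta_4703 over Q and has degree phi(4703) = 4702. So Q(zeta_4703) is a degree-4702 Galois extension with Galois group (Z/4703Z)^*. (Z/4703Z)^* is cyclic since 4703 is an odd prime power (or 4). Hence Gal(Q(zeta_4703)/Q) ≅ Z/4702Z.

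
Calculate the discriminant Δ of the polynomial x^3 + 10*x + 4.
Δ = -4432

For a depressed cubic x^3 + p x + q the discriminant is Δ = -4 p^3 - 27 q^2 = -4*(10)^3 - 27*(4)^2 = -4000 - 432 = -4432.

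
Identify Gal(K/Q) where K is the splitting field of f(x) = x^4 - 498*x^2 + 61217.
Gal(K/Q) = V_4 (Klein four-group, Z/2Z × Z/2Z)

f factors as (x^2 - 221)(x^2 - 277), so the splitting field is K = Q(sqrt(221), sqrt(277)). The elements 221, 277, 61217 are all non-squares in Q, so sqrt(221) and sqrt(277) generate independent quadratic extensions. Thus [K:Q] = 4 and Gal(K/Q) is generated by the two order-2 automorphisms sqrt(221) ↦ -sqrt(221) and sqrt(277) ↦ -sqrt(277), giving V_4.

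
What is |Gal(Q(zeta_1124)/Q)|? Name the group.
|Gal(Q(zeta_1124)/Q)| = phi(1124) = 560; group ≅ (Z/1124Z)^* ≅ Z/2Z × Z/280Z

The n-th cyclotomic polynomial Φ_1124(x) is the minimal polynomial of zeta_1124 over Q and has degree phi(1124) = 560. So Q(zeta_1124) is a degree-560 Galois extension with Galois group (Z/1124Z)^*. By CRT, (Z/1124Z)^* ≅ (Z/4Z)^* × (Z/281Z)^*. Each prime-power unit group is (Z/4Z)^* ≅ Z/2Z; (Z/281Z)^* ≅ Z/280Z. Hence Gal(Q(zeta_1124)/Q) ≅ Z/2Z × Z/280Z.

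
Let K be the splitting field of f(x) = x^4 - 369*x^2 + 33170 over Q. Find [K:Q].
[K:Q] = 4

f factors as (x^2 - 214)(x^2 - 155); the splitting field is K = Q(sqrt(214), sqrt(155)). Since 214, 155, and 33170 are all non-squares in Q, the three subfields Q(sqrt(214)), Q(sqrt(155)), Q(sqrt(33170)) are distinct degree-2 extensions, so [K:Q] = 4 (Klein four Galois group).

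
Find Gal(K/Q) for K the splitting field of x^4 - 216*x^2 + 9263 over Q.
Gal(K/Q) = V_4 (Klein four-group, Z/2Z × Z/2Z)

f factors as (x^2 - 59)(x^2 - 157), so the splitting field is K = Q(sqrt(59), sqrt(157)). The elements 59, 157, 9263 are all non-squares in Q, so sqrt(59) and sqrt(157) generate independent quadratic extensions. Thus [K:Q] = 4 and Gal(K/Q) is generated by the two order-2 automorphisms sqrt(59) ↦ -sqrt(59) and sqrt(157) ↦ -sqrt(157), giving V_4.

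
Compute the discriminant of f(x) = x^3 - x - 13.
Δ = -4559

For a depressed cubic x^3 + p x + q the discriminant is Δ = -4 p^3 - 27 q^2 = -4*(-1)^3 - 27*(-13)^2 = 4 - 4563 = -4559.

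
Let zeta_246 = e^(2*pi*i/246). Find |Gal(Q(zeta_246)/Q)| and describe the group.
|Gal(Q(zeta_246)/Q)| = phi(246) = 80; group ≅ (Z/246Z)^* ≅ Z/2Z × Z/40Z

The n-th cyclotomic polynomial Φ_246(x) is the minimal polynomial of zeta_246 over Q and has degree phi(246) = 80. So Q(zeta_246) is a degree-80 Galois extension with Galois group (Z/246Z)^*. By CRT, (Z/246Z)^* ≅ (Z/2Z)^* × (Z/3Z)^* × (Z/41Z)^*. Each prime-power unit group is (Z/2Z)^* ≅ trivial group (order 1); (Z/3Z)^* ≅ Z/2Z; (Z/41Z)^* ≅ Z/40Z. Hence Gal(Q(zeta_246)/Q) ≅ Z/2Z × Z/40Z.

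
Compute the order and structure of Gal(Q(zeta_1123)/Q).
|Gal(Q(zeta_1123)/Q)| = phi(1123) = 1122; group ≅ (Z/1123Z)^* ≅ Z/1122Z

The n-th cyclotomic polynomial Φ_1123(x) is the minimal polynomial of zeta_1123 over Q and has degree phi(1123) = 1122. So Q(zeta_1123) is a degree-1122 Galois extension with Galois group (Z/1123Z)^*. (Z/1123Z)^* is cyclic since 1123 is an odd prime power (or 4). Hence Gal(Q(zeta_1123)/Q) ≅ Z/1122Z.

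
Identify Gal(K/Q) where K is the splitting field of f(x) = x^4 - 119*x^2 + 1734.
Gal(K/Q) = V_4 (Klein four-group, Z/2Z × Z/2Z)

f factors as (x^2 - 102)(x^2 - 17), so the splitting field is K = Q(sqrt(102), sqrt(17)). The elements 102, 17, 1734 are all non-squares in Q, so sqrt(102) and sqrt(17) generate independent quadratic extensions. Thus [K:Q] = 4 and Gal(K/Q) is generated by the two order-2 automorphisms sqrt(102) ↦ -sqrt(102) and sqrt(17) ↦ -sqrt(17), giving V_4.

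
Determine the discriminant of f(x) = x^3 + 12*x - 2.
Δ = -7020

For a depressed cubic x^3 + p x + q the discriminant is Δ = -4 p^3 - 27 q^2 = -4*(12)^3 - 27*(-2)^2 = -6912 - 108 = -7020.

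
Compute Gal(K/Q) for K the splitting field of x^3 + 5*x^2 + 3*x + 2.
Gal(K/Q) = S_3 (symmetric group of order 6)

Compute the discriminant of x^3 + (5)*x^2 + (3)*x + (2): Δ = -451. Since Δ is not a rational square, the Galois group is not contained in A_3; it must be the full S_3 (irreducibility of the cubic rules out anything smaller).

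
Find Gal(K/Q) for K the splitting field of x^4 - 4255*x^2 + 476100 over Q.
Gal(K/Q) = Z/2Z (cyclic of order 2)

f factors as (x^2 - 115)(x^2 - 4140), so the splitting field is K = Q(sqrt(115), sqrt(4140)). The squarefree part of 115 is 115 and the squarefree part of 4140 is also 115, so sqrt(115) and sqrt(4140) are both rational multiples of sqrt(115). Hence Q(sqrt(115)) = Q(sqrt(4140)) = Q(sqrt(115)), and the splitting field collapses to a single degree-2 extension with Galois group Z/2Z.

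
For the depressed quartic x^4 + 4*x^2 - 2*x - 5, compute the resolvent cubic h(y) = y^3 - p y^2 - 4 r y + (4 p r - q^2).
h(y) = y^3 - 4*y^2 + 20*y - 84

Identify coefficients: p = 4, q = -2, r = -5.
Plug into h(y) = y^3 - p y^2 - 4 r y + (4 p r - q^2):
  h(y) = y^3 - (4) y^2 - 4*(-5) y + (4*(4)*(-5) - (-2)^2)
       = y^3 + (-4) y^2 + (20) y + (-84).
Simplifying: h(y) = y^3 - 4*y^2 + 20*y - 84.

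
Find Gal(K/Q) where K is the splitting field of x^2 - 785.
Gal(K/Q) = Z/2Z (cyclic of order 2)

x^2 - 785 is irreducible over Q since 785 is not a rational square. The splitting field Q(sqrt(785)) has degree 2 over Q, and its unique nontrivial automorphism is sqrt(785) ↦ -sqrt(785). Hence Gal(Q(sqrt(785))/Q) = Z/2Z.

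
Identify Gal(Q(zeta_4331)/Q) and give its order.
|Gal(Q(zeta_4331)/Q)| = phi(4331) = 4200; group ≅ (Z/4331Z)^* ≅ Z/60Z × Z/70Z

The n-th cyclotomic polynomial Φ_4331(x) is the minimal polynomial of zeta_4331 over Q and has degree phi(4331) = 4200. So Q(zeta_4331) is a degree-4200 Galois extension with Galois group (Z/4331Z)^*. By CRT, (Z/4331Z)^* ≅ (Z/61Z)^* × (Z/71Z)^*. Each prime-power unit group is (Z/61Z)^* ≅ Z/60Z; (Z/71Z)^* ≅ Z/70Z. Hence Gal(Q(zeta_4331)/Q) ≅ Z/60Z × Z/70Z.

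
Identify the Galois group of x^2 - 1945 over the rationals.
Gal(K/Q) = Z/2Z (cyclic of order 2)

x^2 - 1945 is irreducible over Q since 1945 is not a rational square. The splitting field Q(sqrt(1945)) has degree 2 over Q, and its unique nontrivial automorphism is sqrt(1945) ↦ -sqrt(1945). Hence Gal(Q(sqrt(1945))/Q) = Z/2Z.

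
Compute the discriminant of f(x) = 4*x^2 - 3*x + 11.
Δ = -167

For a quadratic a x^2 + b x + c the discriminant is Δ = b^2 - 4ac = (-3)^2 - 4*(4)*(11) = 9 - (176) = -167.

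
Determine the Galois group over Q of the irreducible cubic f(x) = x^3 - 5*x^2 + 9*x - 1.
Gal(K/Q) = S_3 (symmetric group of order 6)

Compute the discriminant of x^3 + (-5)*x^2 + (9)*x + (-1): Δ = -608. Since Δ is not a rational square, the Galois group is not contained in A_3; it must be the full S_3 (irreducibility of the cubic rules out anything smaller).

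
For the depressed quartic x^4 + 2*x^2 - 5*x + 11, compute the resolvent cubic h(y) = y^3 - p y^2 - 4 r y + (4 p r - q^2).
h(y) = y^3 - 2*y^2 - 44*y + 63

Identify coefficients: p = 2, q = -5, r = 11.
Plug into h(y) = y^3 - p y^2 - 4 r y + (4 p r - q^2):
  h(y) = y^3 - (2) y^2 - 4*(11) y + (4*(2)*(11) - (-5)^2)
       = y^3 + (-2) y^2 + (-44) y + (63).
Simplifying: h(y) = y^3 - 2*y^2 - 44*y + 63.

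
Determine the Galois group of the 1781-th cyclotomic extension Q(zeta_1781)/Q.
|Gal(Q(zeta_1781)/Q)| = phi(1781) = 1632; group ≅ (Z/1781Z)^* ≅ Z/12Z × Z/136Z

The n-th cyclotomic polynomial Φ_1781(x) is the minimal polynomial of zeta_1781 over Q and has degree phi(1781) = 1632. So Q(zeta_1781) is a degree-1632 Galois extension with Galois group (Z/1781Z)^*. By CRT, (Z/1781Z)^* ≅ (Z/13Z)^* × (Z/137Z)^*. Each prime-power unit group is (Z/13Z)^* ≅ Z/12Z; (Z/137Z)^* ≅ Z/136Z. Hence Gal(Q(zeta_1781)/Q) ≅ Z/12Z × Z/136Z.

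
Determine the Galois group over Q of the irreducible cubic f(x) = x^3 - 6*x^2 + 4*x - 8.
Gal(K/Q) = S_3 (symmetric group of order 6)

Compute the discriminant of x^3 + (-6)*x^2 + (4)*x + (-8): Δ = -4864. Since Δ is not a rational square, the Galois group is not contained in A_3; it must be the full S_3 (irreducibility of the cubic rules out anything smaller).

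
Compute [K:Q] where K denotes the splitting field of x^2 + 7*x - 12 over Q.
[K:Q] = 2

The discriminant of x^2 + (7)*x + (-12) is b^2 - 4c = 49 - (-48) = 97. Since 97 is not a perfect square in Q, the polynomial is irreducible over Q. Its two roots generate a degree-2 extension, so [K:Q] = 2.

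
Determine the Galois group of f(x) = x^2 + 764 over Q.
Gal(K/Q) = Z/2Z (cyclic of order 2)

x^2 + 764 is irreducible over Q since -764 is not a rational square. The splitting field Q(sqrt(-764)) has degree 2 over Q, and its unique nontrivial automorphism is sqrt(-764) ↦ -sqrt(-764). Hence Gal(Q(sqrt(-764))/Q) = Z/2Z.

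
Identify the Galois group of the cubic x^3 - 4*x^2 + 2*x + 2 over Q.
Gal(K/Q) = S_3 (symmetric group of order 6)

Compute the discriminant of x^3 + (-4)*x^2 + (2)*x + (2): Δ = 148. Since Δ is not a rational square, the Galois group is not contained in A_3; it must be the full S_3 (irreducibility of the cubic rules out anything smaller).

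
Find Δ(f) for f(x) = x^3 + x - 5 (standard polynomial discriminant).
Δ = -679

For a depressed cubic x^3 + p x + q the discriminant is Δ = -4 p^3 - 27 q^2 = -4*(1)^3 - 27*(-5)^2 = -4 - 675 = -679.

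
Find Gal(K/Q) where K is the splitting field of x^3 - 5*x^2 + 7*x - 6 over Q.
Gal(K/Q) = S_3 (symmetric group of order 6)

Compute the discriminant of x^3 + (-5)*x^2 + (7)*x + (-6): Δ = -339. Since Δ is not a rational square, the Galois group is not contained in A_3; it must be the full S_3 (irreducibility of the cubic rules out anything smaller).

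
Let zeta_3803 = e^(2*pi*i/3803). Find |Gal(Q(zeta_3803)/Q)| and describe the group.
|Gal(Q(zeta_3803)/Q)| = phi(3803) = 3802; group ≅ (Z/3803Z)^* ≅ Z/3802Z

The n-th cyclotomic polynomial Φ_3803(x) is the minimal polynomial of zeta_3803 over Q and has degree phi(3803) = 3802. So Q(zeta_3803) is a degree-3802 Galois extension with Galois group (Z/3803Z)^*. (Z/3803Z)^* is cyclic since 3803 is an odd prime power (or 4). Hence Gal(Q(zeta_3803)/Q) ≅ Z/3802Z.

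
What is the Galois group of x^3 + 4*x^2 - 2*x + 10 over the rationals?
Gal(K/Q) = S_3 (symmetric group of order 6)

Compute the discriminant of x^3 + (4)*x^2 + (-2)*x + (10): Δ = -6604. Since Δ is not a rational square, the Galois group is not contained in A_3; it must be the full S_3 (irreducibility of the cubic rules out anything smaller).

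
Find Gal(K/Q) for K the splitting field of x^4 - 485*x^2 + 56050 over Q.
Gal(K/Q) = V_4 (Klein four-group, Z/2Z × Z/2Z)

f factors as (x^2 - 190)(x^2 - 295), so the splitting field is K = Q(sqrt(190), sqrt(295)). The elements 190, 295, 56050 are all non-squares in Q, so sqrt(190) and sqrt(295) generate independent quadratic extensions. Thus [K:Q] = 4 and Gal(K/Q) is generated by the two order-2 automorphisms sqrt(190) ↦ -sqrt(190) and sqrt(295) ↦ -sqrt(295), giving V_4.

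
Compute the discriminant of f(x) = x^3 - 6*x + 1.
Δ = 837

For a depressed cubic x^3 + p x + q the discriminant is Δ = -4 p^3 - 27 q^2 = -4*(-6)^3 - 27*(1)^2 = 864 - 27 = 837.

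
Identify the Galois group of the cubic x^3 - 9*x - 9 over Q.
Gal(K/Q) = A_3 (cyclic of order 3)

Compute the discriminant of x^3 + (0)*x^2 + (-9)*x + (-9): Δ = 729. Since Δ is a perfect square (Δ = 27^2), the Galois group is contained in A_3. Irreducibility forces the group to be transitive on three roots, so Gal = A_3.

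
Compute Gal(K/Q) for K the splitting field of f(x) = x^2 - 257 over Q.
Gal(K/Q) = Z/2Z (cyclic of order 2)

x^2 - 257 is irreducible over Q since 257 is not a rational square. The splitting field Q(sqrt(257)) has degree 2 over Q, and its unique nontrivial automorphism is sqrt(257) ↦ -sqrt(257). Hence Gal(Q(sqrt(257))/Q) = Z/2Z.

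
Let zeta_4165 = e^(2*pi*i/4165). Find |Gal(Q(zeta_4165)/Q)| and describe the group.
|Gal(Q(zeta_4165)/Q)| = phi(4165) = 2688; group ≅ (Z/4165Z)^* ≅ Z/4Z × Z/16Z × Z/42Z

The n-th cyclotomic polynomial Φ_4165(x) is the minimal polynomial of zeta_4165 over Q and has degree phi(4165) = 2688. So Q(zeta_4165) is a degree-2688 Galois extension with Galois group (Z/4165Z)^*. By CRT, (Z/4165Z)^* ≅ (Z/5Z)^* × (Z/49Z)^* × (Z/17Z)^*. Each prime-power unit group is (Z/5Z)^* ≅ Z/4Z; (Z/49Z)^* ≅ Z/42Z; (Z/17Z)^* ≅ Z/16Z. Hence Gal(Q(zeta_4165)/Q) ≅ Z/4Z × Z/16Z × Z/42Z.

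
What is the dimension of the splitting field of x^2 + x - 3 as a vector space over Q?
[K:Q] = 2

The discriminant of x^2 + (1)*x + (-3) is b^2 - 4c = 1 - (-12) = 13. Since 13 is not a perfect square in Q, the polynomial is irreducible over Q. Its two roots generate a degree-2 extension, so [K:Q] = 2.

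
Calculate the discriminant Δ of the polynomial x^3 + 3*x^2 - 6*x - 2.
Δ = 1944

For x^3 + a x^2 + b x + c the discriminant is Δ = 18 a b c - 4 a^3 c + a^2 b^2 - 4 b^3 - 27 c^2.
Plug a = 3, b = -6, c = -2:
  18*(3)*(-6)*(-2) - 4*(3)^3*(-2) + (3)^2*(-6)^2 - 4*(-6)^3 - 27*(-2)^2
  = 648 + (216) + 324 + (864) + (-108)
  = 1944.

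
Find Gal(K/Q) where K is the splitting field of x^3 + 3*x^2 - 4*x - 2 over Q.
Gal(K/Q) = S_3 (symmetric group of order 6)

Compute the discriminant of x^3 + (3)*x^2 + (-4)*x + (-2): Δ = 940. Since Δ is not a rational square, the Galois group is not contained in A_3; it must be the full S_3 (irreducibility of the cubic rules out anything smaller).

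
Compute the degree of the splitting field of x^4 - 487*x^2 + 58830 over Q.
[K:Q] = 4

f factors as (x^2 - 265)(x^2 - 222); the splitting field is K = Q(sqrt(265), sqrt(222)). Since 265, 222, and 58830 are all non-squares in Q, the three subfields Q(sqrt(265)), Q(sqrt(222)), Q(sqrt(58830)) are distinct degree-2 extensions, so [K:Q] = 4 (Klein four Galois group).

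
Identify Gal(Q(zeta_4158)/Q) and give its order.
|Gal(Q(zeta_4158)/Q)| = phi(4158) = 1080; group ≅ (Z/4158Z)^* ≅ Z/6Z × Z/10Z × Z/18Z

The n-th cyclotomic polynomial Φ_4158(x) is the minimal polynomial of zeta_4158 over Q and has degree phi(4158) = 1080. So Q(zeta_4158) is a degree-1080 Galois extension with Galois group (Z/4158Z)^*. By CRT, (Z/4158Z)^* ≅ (Z/2Z)^* × (Z/27Z)^* × (Z/7Z)^* × (Z/11Z)^*. Each prime-power unit group is (Z/2Z)^* ≅ trivial group (order 1); (Z/27Z)^* ≅ Z/18Z; (Z/7Z)^* ≅ Z/6Z; (Z/11Z)^* ≅ Z/10Z. Hence Gal(Q(zeta_4158)/Q) ≅ Z/6Z × Z/10Z × Z/18Z.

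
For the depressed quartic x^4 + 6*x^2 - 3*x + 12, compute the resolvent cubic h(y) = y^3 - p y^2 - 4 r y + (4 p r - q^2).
h(y) = y^3 - 6*y^2 - 48*y + 279

Identify coefficients: p = 6, q = -3, r = 12.
Plug into h(y) = y^3 - p y^2 - 4 r y + (4 p r - q^2):
  h(y) = y^3 - (6) y^2 - 4*(12) y + (4*(6)*(12) - (-3)^2)
       = y^3 + (-6) y^2 + (-48) y + (279).
Simplifying: h(y) = y^3 - 6*y^2 - 48*y + 279.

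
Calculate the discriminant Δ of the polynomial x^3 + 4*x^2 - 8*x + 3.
Δ = 333

For x^3 + a x^2 + b x + c the discriminant is Δ = 18 a b c - 4 a^3 c + a^2 b^2 - 4 b^3 - 27 c^2.
Plug a = 4, b = -8, c = 3:
  18*(4)*(-8)*(3) - 4*(4)^3*(3) + (4)^2*(-8)^2 - 4*(-8)^3 - 27*(3)^2
  = -1728 + (-768) + 1024 + (2048) + (-243)
  = 333.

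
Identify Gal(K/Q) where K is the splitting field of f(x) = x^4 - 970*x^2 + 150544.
Gal(K/Q) = Z/2Z (cyclic of order 2)

f factors as (x^2 - 776)(x^2 - 194), so the splitting field is K = Q(sqrt(776), sqrt(194)). The squarefree part of 776 is 194 and the squarefree part of 194 is also 194, so sqrt(776) and sqrt(194) are both rational multiples of sqrt(194). Hence Q(sqrt(776)) = Q(sqrt(194)) = Q(sqrt(194)), and the splitting field collapses to a single degree-2 extension with Galois group Z/2Z.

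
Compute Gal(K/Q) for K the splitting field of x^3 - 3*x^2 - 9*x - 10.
Gal(K/Q) = S_3 (symmetric group of order 6)

Compute the discriminant of x^3 + (-3)*x^2 + (-9)*x + (-10): Δ = -4995. Since Δ is not a rational square, the Galois group is not contained in A_3; it must be the full S_3 (irreducibility of the cubic rules out anything smaller).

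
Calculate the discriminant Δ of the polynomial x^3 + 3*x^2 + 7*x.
Δ = -931

For x^3 + a x^2 + b x + c the discriminant is Δ = 18 a b c - 4 a^3 c + a^2 b^2 - 4 b^3 - 27 c^2.
Plug a = 3, b = 7, c = 0:
  18*(3)*(7)*(0) - 4*(3)^3*(0) + (3)^2*(7)^2 - 4*(7)^3 - 27*(0)^2
  = 0 + (0) + 441 + (-1372) + (0)
  = -931.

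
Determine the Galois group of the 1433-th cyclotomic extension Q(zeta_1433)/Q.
|Gal(Q(zeta_1433)/Q)| = phi(1433) = 1432; group ≅ (Z/1433Z)^* ≅ Z/1432Z

The n-th cyclotomic polynomial Φ_1433(x) is the minimal polynomial of zeta_1433 over Q and has degree phi(1433) = 1432. So Q(zeta_1433) is a degree-1432 Galois extension with Galois group (Z/1433Z)^*. (Z/1433Z)^* is cyclic since 1433 is an odd prime power (or 4). Hence Gal(Q(zeta_1433)/Q) ≅ Z/1432Z.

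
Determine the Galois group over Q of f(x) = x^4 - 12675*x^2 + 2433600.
Gal(K/Q) = Z/2Z (cyclic of order 2)

f factors as (x^2 - 12480)(x^2 - 195), so the splitting field is K = Q(sqrt(12480), sqrt(195)). The squarefree part of 12480 is 195 and the squarefree part of 195 is also 195, so sqrt(12480) and sqrt(195) are both rational multiples of sqrt(195). Hence Q(sqrt(12480)) = Q(sqrt(195)) = Q(sqrt(195)), and the splitting field collapses to a single degree-2 extension with Galois group Z/2Z.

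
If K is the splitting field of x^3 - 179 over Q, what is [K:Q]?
[K:Q] = 6

x^3 - 179 has one real root r = 179^(1/3) and two complex roots r*zeta_3, r*zeta_3^2 where zeta_3 = e^(2*pi*i/3). The splitting field is Q(r, zeta_3). [Q(r):Q] = 3 and [Q(zeta_3):Q] = 2 with gcd = 1, so [Q(r, zeta_3):Q] = 3 * 2 = 6.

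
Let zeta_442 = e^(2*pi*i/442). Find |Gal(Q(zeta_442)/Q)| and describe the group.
|Gal(Q(zeta_442)/Q)| = phi(442) = 192; group ≅ (Z/442Z)^* ≅ Z/12Z × Z/16Z

The n-th cyclotomic polynomial Φ_442(x) is the minimal polynomial of zeta_442 over Q and has degree phi(442) = 192. So Q(zeta_442) is a degree-192 Galois extension with Galois group (Z/442Z)^*. By CRT, (Z/442Z)^* ≅ (Z/2Z)^* × (Z/13Z)^* × (Z/17Z)^*. Each prime-power unit group is (Z/2Z)^* ≅ trivial group (order 1); (Z/13Z)^* ≅ Z/12Z; (Z/17Z)^* ≅ Z/16Z. Hence Gal(Q(zeta_442)/Q) ≅ Z/12Z × Z/16Z.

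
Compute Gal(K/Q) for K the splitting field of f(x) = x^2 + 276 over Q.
Gal(K/Q) = Z/2Z (cyclic of order 2)

x^2 + 276 is irreducible over Q since -276 is not a rational square. The splitting field Q(sqrt(-276)) has degree 2 over Q, and its unique nontrivial automorphism is sqrt(-276) ↦ -sqrt(-276). Hence Gal(Q(sqrt(-276))/Q) = Z/2Z.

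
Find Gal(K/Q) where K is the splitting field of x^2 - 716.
Gal(K/Q) = Z/2Z (cyclic of order 2)

x^2 - 716 is irreducible over Q since 716 is not a rational square. The splitting field Q(sqrt(716)) has degree 2 over Q, and its unique nontrivial automorphism is sqrt(716) ↦ -sqrt(716). Hence Gal(Q(sqrt(716))/Q) = Z/2Z.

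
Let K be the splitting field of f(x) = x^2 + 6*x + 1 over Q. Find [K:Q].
[K:Q] = 2

The discriminant of x^2 + (6)*x + (1) is b^2 - 4c = 36 - (4) = 32. Since 32 is not a perfect square in Q, the polynomial is irreducible over Q. Its two roots generate a degree-2 extension, so [K:Q] = 2.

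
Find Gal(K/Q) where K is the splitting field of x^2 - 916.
Gal(K/Q) = Z/2Z (cyclic of order 2)

x^2 - 916 is irreducible over Q since 916 is not a rational square. The splitting field Q(sqrt(916)) has degree 2 over Q, and its unique nontrivial automorphism is sqrt(916) ↦ -sqrt(916). Hence Gal(Q(sqrt(916))/Q) = Z/2Z.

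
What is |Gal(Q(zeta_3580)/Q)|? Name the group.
|Gal(Q(zeta_3580)/Q)| = phi(3580) = 1424; group ≅ (Z/3580Z)^* ≅ Z/2Z × Z/4Z × Z/178Z

The n-th cyclotomic polynomial Φ_3580(x) is the minimal polynomial of zeta_3580 over Q and has degree phi(3580) = 1424. So Q(zeta_3580) is a degree-1424 Galois extension with Galois group (Z/3580Z)^*. By CRT, (Z/3580Z)^* ≅ (Z/4Z)^* × (Z/5Z)^* × (Z/179Z)^*. Each prime-power unit group is (Z/4Z)^* ≅ Z/2Z; (Z/5Z)^* ≅ Z/4Z; (Z/179Z)^* ≅ Z/178Z. Hence Gal(Q(zeta_3580)/Q) ≅ Z/2Z × Z/4Z × Z/178Z.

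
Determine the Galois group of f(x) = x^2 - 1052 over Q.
Gal(K/Q) = Z/2Z (cyclic of order 2)

x^2 - 1052 is irreducible over Q since 1052 is not a rational square. The splitting field Q(sqrt(1052)) has degree 2 over Q, and its unique nontrivial automorphism is sqrt(1052) ↦ -sqrt(1052). Hence Gal(Q(sqrt(1052))/Q) = Z/2Z.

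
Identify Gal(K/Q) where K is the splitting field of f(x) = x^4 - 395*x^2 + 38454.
Gal(K/Q) = V_4 (Klein four-group, Z/2Z × Z/2Z)

f factors as (x^2 - 174)(x^2 - 221), so the splitting field is K = Q(sqrt(174), sqrt(221)). The elements 174, 221, 38454 are all non-squares in Q, so sqrt(174) and sqrt(221) generate independent quadratic extensions. Thus [K:Q] = 4 and Gal(K/Q) is generated by the two order-2 automorphisms sqrt(174) ↦ -sqrt(174) and sqrt(221) ↦ -sqrt(221), giving V_4.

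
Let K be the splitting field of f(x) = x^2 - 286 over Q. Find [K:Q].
[K:Q] = 2

The polynomial x^2 - 286 is irreducible over Q since 286 is not a perfect square. Its splitting field is Q(sqrt(286)), which has degree 2 over Q.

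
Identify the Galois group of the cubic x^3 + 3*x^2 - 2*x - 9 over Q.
Gal(K/Q) = S_3 (symmetric group of order 6)

Compute the discriminant of x^3 + (3)*x^2 + (-2)*x + (-9): Δ = -175. Since Δ is not a rational square, the Galois group is not contained in A_3; it must be the full S_3 (irreducibility of the cubic rules out anything smaller).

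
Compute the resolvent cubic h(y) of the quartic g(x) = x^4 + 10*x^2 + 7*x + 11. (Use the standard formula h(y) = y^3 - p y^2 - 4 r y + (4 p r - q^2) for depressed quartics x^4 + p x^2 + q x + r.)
h(y) = y^3 - 10*y^2 - 44*y + 391

Identify coefficients: p = 10, q = 7, r = 11.
Plug into h(y) = y^3 - p y^2 - 4 r y + (4 p r - q^2):
  h(y) = y^3 - (10) y^2 - 4*(11) y + (4*(10)*(11) - (7)^2)
       = y^3 + (-10) y^2 + (-44) y + (391).
Simplifying: h(y) = y^3 - 10*y^2 - 44*y + 391.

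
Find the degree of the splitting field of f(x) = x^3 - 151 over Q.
[K:Q] = 6

x^3 - 151 has one real root r = 151^(1/3) and two complex roots r*zeta_3, r*zeta_3^2 where zeta_3 = e^(2*pi*i/3). The splitting field is Q(r, zeta_3). [Q(r):Q] = 3 and [Q(zeta_3):Q] = 2 with gcd = 1, so [Q(r, zeta_3):Q] = 3 * 2 = 6.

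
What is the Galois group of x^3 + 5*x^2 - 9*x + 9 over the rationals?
Gal(K/Q) = S_3 (symmetric group of order 6)

Compute the discriminant of x^3 + (5)*x^2 + (-9)*x + (9): Δ = -9036. Since Δ is not a rational square, the Galois group is not contained in A_3; it must be the full S_3 (irreducibility of the cubic rules out anything smaller).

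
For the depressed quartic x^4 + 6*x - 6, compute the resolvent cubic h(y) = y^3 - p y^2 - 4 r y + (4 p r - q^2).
h(y) = y^3 + 24*y - 36

Identify coefficients: p = 0, q = 6, r = -6.
Plug into h(y) = y^3 - p y^2 - 4 r y + (4 p r - q^2):
  h(y) = y^3 - (0) y^2 - 4*(-6) y + (4*(0)*(-6) - (6)^2)
       = y^3 + (0) y^2 + (24) y + (-36).
Simplifying: h(y) = y^3 + 24*y - 36.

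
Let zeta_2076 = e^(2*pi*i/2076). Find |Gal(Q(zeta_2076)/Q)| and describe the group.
|Gal(Q(zeta_2076)/Q)| = phi(2076) = 688; group ≅ (Z/2076Z)^* ≅ Z/2Z × Z/2Z × Z/172Z

The n-th cyclotomic polynomial Φ_2076(x) is the minimal polynomial of zeta_2076 over Q and has degree phi(2076) = 688. So Q(zeta_2076) is a degree-688 Galois extension with Galois group (Z/2076Z)^*. By CRT, (Z/2076Z)^* ≅ (Z/4Z)^* × (Z/3Z)^* × (Z/173Z)^*. Each prime-power unit group is (Z/4Z)^* ≅ Z/2Z; (Z/3Z)^* ≅ Z/2Z; (Z/173Z)^* ≅ Z/172Z. Hence Gal(Q(zeta_2076)/Q) ≅ Z/2Z × Z/2Z × Z/172Z.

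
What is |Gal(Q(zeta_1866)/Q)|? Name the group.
|Gal(Q(zeta_1866)/Q)| = phi(1866) = 620; group ≅ (Z/1866Z)^* ≅ Z/2Z × Z/310Z

The n-th cyclotomic polynomial Φ_1866(x) is the minimal polynomial of zeta_1866 over Q and has degree phi(1866) = 620. So Q(zeta_1866) is a degree-620 Galois extension with Galois group (Z/1866Z)^*. By CRT, (Z/1866Z)^* ≅ (Z/2Z)^* × (Z/3Z)^* × (Z/311Z)^*. Each prime-power unit group is (Z/2Z)^* ≅ trivial group (order 1); (Z/3Z)^* ≅ Z/2Z; (Z/311Z)^* ≅ Z/310Z. Hence Gal(Q(zeta_1866)/Q) ≅ Z/2Z × Z/310Z.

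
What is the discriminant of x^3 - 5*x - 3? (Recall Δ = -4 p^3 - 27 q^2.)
Δ = 257

For a depressed cubic x^3 + p x + q the discriminant is Δ = -4 p^3 - 27 q^2 = -4*(-5)^3 - 27*(-3)^2 = 500 - 243 = 257.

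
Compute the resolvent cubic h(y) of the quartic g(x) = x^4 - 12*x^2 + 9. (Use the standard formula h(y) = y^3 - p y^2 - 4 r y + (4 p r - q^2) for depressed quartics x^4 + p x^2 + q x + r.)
h(y) = y^3 + 12*y^2 - 36*y - 432

Identify coefficients: p = -12, q = 0, r = 9.
Plug into h(y) = y^3 - p y^2 - 4 r y + (4 p r - q^2):
  h(y) = y^3 - (-12) y^2 - 4*(9) y + (4*(-12)*(9) - (0)^2)
       = y^3 + (12) y^2 + (-36) y + (-432).
Simplifying: h(y) = y^3 + 12*y^2 - 36*y - 432.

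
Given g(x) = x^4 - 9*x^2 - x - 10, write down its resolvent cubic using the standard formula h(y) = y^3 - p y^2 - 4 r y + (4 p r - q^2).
h(y) = y^3 + 9*y^2 + 40*y + 359

Identify coefficients: p = -9, q = -1, r = -10.
Plug into h(y) = y^3 - p y^2 - 4 r y + (4 p r - q^2):
  h(y) = y^3 - (-9) y^2 - 4*(-10) y + (4*(-9)*(-10) - (-1)^2)
       = y^3 + (9) y^2 + (40) y + (359).
Simplifying: h(y) = y^3 + 9*y^2 + 40*y + 359.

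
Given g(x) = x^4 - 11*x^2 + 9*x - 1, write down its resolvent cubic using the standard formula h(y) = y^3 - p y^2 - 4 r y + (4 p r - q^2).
h(y) = y^3 + 11*y^2 + 4*y - 37

Identify coefficients: p = -11, q = 9, r = -1.
Plug into h(y) = y^3 - p y^2 - 4 r y + (4 p r - q^2):
  h(y) = y^3 - (-11) y^2 - 4*(-1) y + (4*(-11)*(-1) - (9)^2)
       = y^3 + (11) y^2 + (4) y + (-37).
Simplifying: h(y) = y^3 + 11*y^2 + 4*y - 37.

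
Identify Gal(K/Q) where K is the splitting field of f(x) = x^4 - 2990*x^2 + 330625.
Gal(K/Q) = Z/2Z (cyclic of order 2)

f factors as (x^2 - 115)(x^2 - 2875), so the splitting field is K = Q(sqrt(115), sqrt(2875)). The squarefree part of 115 is 115 and the squarefree part of 2875 is also 115, so sqrt(115) and sqrt(2875) are both rational multiples of sqrt(115). Hence Q(sqrt(115)) = Q(sqrt(2875)) = Q(sqrt(115)), and the splitting field collapses to a single degree-2 extension with Galois group Z/2Z.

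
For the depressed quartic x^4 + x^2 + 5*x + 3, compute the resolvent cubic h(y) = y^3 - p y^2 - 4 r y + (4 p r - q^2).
h(y) = y^3 - y^2 - 12*y - 13

Identify coefficients: p = 1, q = 5, r = 3.
Plug into h(y) = y^3 - p y^2 - 4 r y + (4 p r - q^2):
  h(y) = y^3 - (1) y^2 - 4*(3) y + (4*(1)*(3) - (5)^2)
       = y^3 + (-1) y^2 + (-12) y + (-13).
Simplifying: h(y) = y^3 - y^2 - 12*y - 13.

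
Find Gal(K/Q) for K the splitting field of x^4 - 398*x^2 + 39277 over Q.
Gal(K/Q) = V_4 (Klein four-group, Z/2Z × Z/2Z)

f factors as (x^2 - 181)(x^2 - 217), so the splitting field is K = Q(sqrt(181), sqrt(217)). The elements 181, 217, 39277 are all non-squares in Q, so sqrt(181) and sqrt(217) generate independent quadratic extensions. Thus [K:Q] = 4 and Gal(K/Q) is generated by the two order-2 automorphisms sqrt(181) ↦ -sqrt(181) and sqrt(217) ↦ -sqrt(217), giving V_4.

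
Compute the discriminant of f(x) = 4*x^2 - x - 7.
Δ = 113

For a quadratic a x^2 + b x + c the discriminant is Δ = b^2 - 4ac = (-1)^2 - 4*(4)*(-7) = 1 - (-112) = 113.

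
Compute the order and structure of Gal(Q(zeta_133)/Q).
|Gal(Q(zeta_133)/Q)| = phi(133) = 108; group ≅ (Z/133Z)^* ≅ Z/6Z × Z/18Z

The n-th cyclotomic polynomial Φ_133(x) is the minimal polynomial of zeta_133 over Q and has degree phi(133) = 108. So Q(zeta_133) is a degree-108 Galois extension with Galois group (Z/133Z)^*. By CRT, (Z/133Z)^* ≅ (Z/7Z)^* × (Z/19Z)^*. Each prime-power unit group is (Z/7Z)^* ≅ Z/6Z; (Z/19Z)^* ≅ Z/18Z. Hence Gal(Q(zeta_133)/Q) ≅ Z/6Z × Z/18Z.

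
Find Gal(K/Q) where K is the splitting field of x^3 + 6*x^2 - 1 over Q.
Gal(K/Q) = S_3 (symmetric group of order 6)

Compute the discriminant of x^3 + (6)*x^2 + (0)*x + (-1): Δ = 837. Since Δ is not a rational square, the Galois group is not contained in A_3; it must be the full S_3 (irreducibility of the cubic rules out anything smaller).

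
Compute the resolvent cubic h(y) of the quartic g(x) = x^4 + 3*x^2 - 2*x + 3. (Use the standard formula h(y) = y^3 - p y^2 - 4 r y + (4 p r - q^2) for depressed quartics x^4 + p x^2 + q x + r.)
h(y) = y^3 - 3*y^2 - 12*y + 32

Identify coefficients: p = 3, q = -2, r = 3.
Plug into h(y) = y^3 - p y^2 - 4 r y + (4 p r - q^2):
  h(y) = y^3 - (3) y^2 - 4*(3) y + (4*(3)*(3) - (-2)^2)
       = y^3 + (-3) y^2 + (-12) y + (32).
Simplifying: h(y) = y^3 - 3*y^2 - 12*y + 32.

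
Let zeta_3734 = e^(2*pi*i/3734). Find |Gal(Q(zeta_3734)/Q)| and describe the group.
|Gal(Q(zeta_3734)/Q)| = phi(3734) = 1866; group ≅ (Z/3734Z)^* ≅ Z/1866Z

The n-th cyclotomic polynomial Φ_3734(x) is the minimal polynomial of zeta_3734 over Q and has degree phi(3734) = 1866. So Q(zeta_3734) is a degree-1866 Galois extension with Galois group (Z/3734Z)^*. By CRT, (Z/3734Z)^* ≅ (Z/2Z)^* × (Z/1867Z)^*. Each prime-power unit group is (Z/2Z)^* ≅ trivial group (order 1); (Z/1867Z)^* ≅ Z/1866Z. Hence Gal(Q(zeta_3734)/Q) ≅ Z/1866Z.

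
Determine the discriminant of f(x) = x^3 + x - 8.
Δ = -1732

For a depressed cubic x^3 + p x + q the discriminant is Δ = -4 p^3 - 27 q^2 = -4*(1)^3 - 27*(-8)^2 = -4 - 1728 = -1732.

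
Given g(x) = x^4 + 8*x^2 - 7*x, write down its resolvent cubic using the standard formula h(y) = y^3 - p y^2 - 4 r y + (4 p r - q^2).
h(y) = y^3 - 8*y^2 - 49

Identify coefficients: p = 8, q = -7, r = 0.
Plug into h(y) = y^3 - p y^2 - 4 r y + (4 p r - q^2):
  h(y) = y^3 - (8) y^2 - 4*(0) y + (4*(8)*(0) - (-7)^2)
       = y^3 + (-8) y^2 + (0) y + (-49).
Simplifying: h(y) = y^3 - 8*y^2 - 49.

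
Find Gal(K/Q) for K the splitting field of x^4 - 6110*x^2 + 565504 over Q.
Gal(K/Q) = Z/2Z (cyclic of order 2)

f factors as (x^2 - 94)(x^2 - 6016), so the splitting field is K = Q(sqrt(94), sqrt(6016)). The squarefree part of 94 is 94 and the squarefree part of 6016 is also 94, so sqrt(94) and sqrt(6016) are both rational multiples of sqrt(94). Hence Q(sqrt(94)) = Q(sqrt(6016)) = Q(sqrt(94)), and the splitting field collapses to a single degree-2 extension with Galois group Z/2Z.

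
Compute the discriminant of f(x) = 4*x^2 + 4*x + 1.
Δ = 0

For a quadratic a x^2 + b x + c the discriminant is Δ = b^2 - 4ac = (4)^2 - 4*(4)*(1) = 16 - (16) = 0.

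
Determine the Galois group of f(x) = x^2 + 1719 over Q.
Gal(K/Q) = Z/2Z (cyclic of order 2)

x^2 + 1719 is irreducible over Q since -1719 is not a rational square. The splitting field Q(sqrt(-1719)) has degree 2 over Q, and its unique nontrivial automorphism is sqrt(-1719) ↦ -sqrt(-1719). Hence Gal(Q(sqrt(-1719))/Q) = Z/2Z.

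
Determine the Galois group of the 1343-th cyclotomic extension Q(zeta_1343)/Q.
|Gal(Q(zeta_1343)/Q)| = phi(1343) = 1248; group ≅ (Z/1343Z)^* ≅ Z/16Z × Z/78Z

The n-th cyclotomic polynomial Φ_1343(x) is the minimal polynomial of zeta_1343 over Q and has degree phi(1343) = 1248. So Q(zeta_1343) is a degree-1248 Galois extension with Galois group (Z/1343Z)^*. By CRT, (Z/1343Z)^* ≅ (Z/17Z)^* × (Z/79Z)^*. Each prime-power unit group is (Z/17Z)^* ≅ Z/16Z; (Z/79Z)^* ≅ Z/78Z. Hence Gal(Q(zeta_1343)/Q) ≅ Z/16Z × Z/78Z.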